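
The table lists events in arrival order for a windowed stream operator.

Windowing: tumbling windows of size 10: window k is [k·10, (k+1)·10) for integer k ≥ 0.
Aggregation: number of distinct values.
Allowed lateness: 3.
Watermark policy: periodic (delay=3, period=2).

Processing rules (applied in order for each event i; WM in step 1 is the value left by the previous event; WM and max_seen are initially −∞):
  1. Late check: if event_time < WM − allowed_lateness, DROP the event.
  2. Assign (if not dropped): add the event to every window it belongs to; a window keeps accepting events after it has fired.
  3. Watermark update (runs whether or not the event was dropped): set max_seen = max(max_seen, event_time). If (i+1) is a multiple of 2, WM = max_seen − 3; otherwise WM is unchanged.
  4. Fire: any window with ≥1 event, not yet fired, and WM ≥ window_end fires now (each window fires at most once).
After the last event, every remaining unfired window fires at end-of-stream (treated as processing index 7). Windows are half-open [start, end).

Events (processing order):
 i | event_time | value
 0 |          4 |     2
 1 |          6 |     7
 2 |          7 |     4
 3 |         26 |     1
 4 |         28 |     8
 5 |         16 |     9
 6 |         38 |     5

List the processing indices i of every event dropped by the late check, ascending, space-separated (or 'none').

i=0 t=4 v=2: → [0,10); WM=−∞
i=1 t=6 v=7: → [0,10); WM=3
i=2 t=7 v=4: → [0,10); WM=3
i=3 t=26 v=1: → [20,30); WM=23; [0,10) fires=3
i=4 t=28 v=8: → [20,30); WM=23
i=5 t=16 v=9: DROP (t<23-3); WM=25
i=6 t=38 v=5: → [30,40); WM=25

5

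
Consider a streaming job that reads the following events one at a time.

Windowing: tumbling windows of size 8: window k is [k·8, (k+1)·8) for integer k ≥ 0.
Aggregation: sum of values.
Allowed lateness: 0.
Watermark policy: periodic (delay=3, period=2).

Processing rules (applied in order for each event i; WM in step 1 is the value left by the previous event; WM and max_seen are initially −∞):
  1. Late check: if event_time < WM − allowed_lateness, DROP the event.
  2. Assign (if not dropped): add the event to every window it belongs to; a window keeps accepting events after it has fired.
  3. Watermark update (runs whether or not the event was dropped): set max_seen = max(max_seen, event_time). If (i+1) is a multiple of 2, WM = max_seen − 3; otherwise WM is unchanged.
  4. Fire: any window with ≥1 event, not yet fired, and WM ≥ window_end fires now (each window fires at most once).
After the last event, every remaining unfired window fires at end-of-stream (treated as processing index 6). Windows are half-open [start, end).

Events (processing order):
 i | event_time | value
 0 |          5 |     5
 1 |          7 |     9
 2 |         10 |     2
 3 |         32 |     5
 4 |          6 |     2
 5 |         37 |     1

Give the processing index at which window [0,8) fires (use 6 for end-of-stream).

3

i=0 t=5 v=5: → [0,8); WM=−∞
i=1 t=7 v=9: → [0,8); WM=4
i=2 t=10 v=2: → [8,16); WM=4
i=3 t=32 v=5: → [32,40); WM=29; [0,8) fires=14 [8,16) fires=2
i=4 t=6 v=2: DROP (t<29-0); WM=29
i=5 t=37 v=1: → [32,40); WM=34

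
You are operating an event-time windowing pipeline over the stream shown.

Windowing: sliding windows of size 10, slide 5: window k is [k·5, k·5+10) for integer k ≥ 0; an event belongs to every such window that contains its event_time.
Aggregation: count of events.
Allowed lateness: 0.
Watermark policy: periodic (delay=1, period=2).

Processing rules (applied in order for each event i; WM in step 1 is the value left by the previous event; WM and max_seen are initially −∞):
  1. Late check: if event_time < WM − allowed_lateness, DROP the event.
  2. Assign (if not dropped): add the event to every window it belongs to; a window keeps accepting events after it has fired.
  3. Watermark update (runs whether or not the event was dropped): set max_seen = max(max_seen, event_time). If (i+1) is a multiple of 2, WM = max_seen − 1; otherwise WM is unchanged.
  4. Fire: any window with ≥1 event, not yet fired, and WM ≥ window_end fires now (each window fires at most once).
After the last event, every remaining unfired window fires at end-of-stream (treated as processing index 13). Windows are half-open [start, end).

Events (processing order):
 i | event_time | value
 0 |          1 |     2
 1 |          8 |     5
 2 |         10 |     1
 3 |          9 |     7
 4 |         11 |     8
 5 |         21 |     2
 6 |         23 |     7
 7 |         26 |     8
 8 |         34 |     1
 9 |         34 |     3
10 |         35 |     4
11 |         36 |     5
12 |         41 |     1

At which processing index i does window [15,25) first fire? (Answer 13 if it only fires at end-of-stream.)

i=0 t=1 v=2: → [0,10); WM=−∞
i=1 t=8 v=5: → [5,15),[0,10); WM=7
i=2 t=10 v=1: → [10,20),[5,15); WM=7
i=3 t=9 v=7: → [5,15),[0,10); WM=9
i=4 t=11 v=8: → [10,20),[5,15); WM=9
i=5 t=21 v=2: → [20,30),[15,25); WM=20; [0,10) fires=3 [5,15) fires=4 [10,20) fires=2
i=6 t=23 v=7: → [20,30),[15,25); WM=20
i=7 t=26 v=8: → [25,35),[20,30); WM=25; [15,25) fires=2
i=8 t=34 v=1: → [30,40),[25,35); WM=25
i=9 t=34 v=3: → [30,40),[25,35); WM=33; [20,30) fires=3
i=10 t=35 v=4: → [35,45),[30,40); WM=33
i=11 t=36 v=5: → [35,45),[30,40); WM=35; [25,35) fires=3
i=12 t=41 v=1: → [40,50),[35,45); WM=35

7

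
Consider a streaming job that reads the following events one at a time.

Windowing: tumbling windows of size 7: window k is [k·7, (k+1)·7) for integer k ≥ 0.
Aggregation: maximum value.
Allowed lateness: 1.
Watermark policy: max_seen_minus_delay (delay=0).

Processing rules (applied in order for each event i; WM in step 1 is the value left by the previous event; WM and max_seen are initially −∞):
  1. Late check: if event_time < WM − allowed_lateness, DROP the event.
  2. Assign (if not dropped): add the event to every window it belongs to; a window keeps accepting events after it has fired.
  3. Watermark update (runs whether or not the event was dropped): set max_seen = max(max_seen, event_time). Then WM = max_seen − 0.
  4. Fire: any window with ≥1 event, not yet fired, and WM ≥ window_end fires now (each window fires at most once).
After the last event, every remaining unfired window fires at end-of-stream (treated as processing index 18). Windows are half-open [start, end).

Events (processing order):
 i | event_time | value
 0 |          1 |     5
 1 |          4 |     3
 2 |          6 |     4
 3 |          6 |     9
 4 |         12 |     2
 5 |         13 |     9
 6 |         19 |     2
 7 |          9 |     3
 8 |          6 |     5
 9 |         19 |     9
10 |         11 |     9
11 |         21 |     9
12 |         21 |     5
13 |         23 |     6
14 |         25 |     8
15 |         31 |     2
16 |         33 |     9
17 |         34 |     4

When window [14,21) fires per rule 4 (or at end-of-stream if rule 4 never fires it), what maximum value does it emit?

i=0 t=1 v=5: → [0,7); WM=1
i=1 t=4 v=3: → [0,7); WM=4
i=2 t=6 v=4: → [0,7); WM=6
i=3 t=6 v=9: → [0,7); WM=6
i=4 t=12 v=2: → [7,14); WM=12; [0,7) fires=9
i=5 t=13 v=9: → [7,14); WM=13
i=6 t=19 v=2: → [14,21); WM=19; [7,14) fires=9
i=7 t=9 v=3: DROP (t<19-1); WM=19
i=8 t=6 v=5: DROP (t<19-1); WM=19
i=9 t=19 v=9: → [14,21); WM=19
i=10 t=11 v=9: DROP (t<19-1); WM=19
i=11 t=21 v=9: → [21,28); WM=21; [14,21) fires=9
i=12 t=21 v=5: → [21,28); WM=21
i=13 t=23 v=6: → [21,28); WM=23
i=14 t=25 v=8: → [21,28); WM=25
i=15 t=31 v=2: → [28,35); WM=31; [21,28) fires=9
i=16 t=33 v=9: → [28,35); WM=33
i=17 t=34 v=4: → [28,35); WM=34

9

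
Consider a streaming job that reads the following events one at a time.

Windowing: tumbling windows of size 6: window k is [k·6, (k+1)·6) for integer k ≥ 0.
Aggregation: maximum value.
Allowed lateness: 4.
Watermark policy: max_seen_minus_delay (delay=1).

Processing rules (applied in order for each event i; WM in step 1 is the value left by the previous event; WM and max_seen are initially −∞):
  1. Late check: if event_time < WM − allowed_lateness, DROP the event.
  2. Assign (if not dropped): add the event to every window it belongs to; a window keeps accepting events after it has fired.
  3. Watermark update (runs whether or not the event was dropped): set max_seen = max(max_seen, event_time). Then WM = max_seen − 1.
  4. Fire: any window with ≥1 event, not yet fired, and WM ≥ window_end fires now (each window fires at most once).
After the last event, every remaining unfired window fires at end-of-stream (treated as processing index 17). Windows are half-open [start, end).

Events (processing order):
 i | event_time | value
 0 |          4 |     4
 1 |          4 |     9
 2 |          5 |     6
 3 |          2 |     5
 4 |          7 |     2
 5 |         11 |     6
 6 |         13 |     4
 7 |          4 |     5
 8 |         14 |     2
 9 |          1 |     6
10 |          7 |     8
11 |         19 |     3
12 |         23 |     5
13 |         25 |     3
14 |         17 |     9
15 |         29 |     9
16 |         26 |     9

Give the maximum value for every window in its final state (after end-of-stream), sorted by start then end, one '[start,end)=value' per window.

[0,6)=9 [6,12)=6 [12,18)=4 [18,24)=5 [24,30)=9

i=0 t=4 v=4: → [0,6); WM=3
i=1 t=4 v=9: → [0,6); WM=3
i=2 t=5 v=6: → [0,6); WM=4
i=3 t=2 v=5: → [0,6); WM=4
i=4 t=7 v=2: → [6,12); WM=6; [0,6) fires=9
i=5 t=11 v=6: → [6,12); WM=10
i=6 t=13 v=4: → [12,18); WM=12; [6,12) fires=6
i=7 t=4 v=5: DROP (t<12-4); WM=12
i=8 t=14 v=2: → [12,18); WM=13
i=9 t=1 v=6: DROP (t<13-4); WM=13
i=10 t=7 v=8: DROP (t<13-4); WM=13
i=11 t=19 v=3: → [18,24); WM=18; [12,18) fires=4
i=12 t=23 v=5: → [18,24); WM=22
i=13 t=25 v=3: → [24,30); WM=24; [18,24) fires=5
i=14 t=17 v=9: DROP (t<24-4); WM=24
i=15 t=29 v=9: → [24,30); WM=28
i=16 t=26 v=9: → [24,30); WM=28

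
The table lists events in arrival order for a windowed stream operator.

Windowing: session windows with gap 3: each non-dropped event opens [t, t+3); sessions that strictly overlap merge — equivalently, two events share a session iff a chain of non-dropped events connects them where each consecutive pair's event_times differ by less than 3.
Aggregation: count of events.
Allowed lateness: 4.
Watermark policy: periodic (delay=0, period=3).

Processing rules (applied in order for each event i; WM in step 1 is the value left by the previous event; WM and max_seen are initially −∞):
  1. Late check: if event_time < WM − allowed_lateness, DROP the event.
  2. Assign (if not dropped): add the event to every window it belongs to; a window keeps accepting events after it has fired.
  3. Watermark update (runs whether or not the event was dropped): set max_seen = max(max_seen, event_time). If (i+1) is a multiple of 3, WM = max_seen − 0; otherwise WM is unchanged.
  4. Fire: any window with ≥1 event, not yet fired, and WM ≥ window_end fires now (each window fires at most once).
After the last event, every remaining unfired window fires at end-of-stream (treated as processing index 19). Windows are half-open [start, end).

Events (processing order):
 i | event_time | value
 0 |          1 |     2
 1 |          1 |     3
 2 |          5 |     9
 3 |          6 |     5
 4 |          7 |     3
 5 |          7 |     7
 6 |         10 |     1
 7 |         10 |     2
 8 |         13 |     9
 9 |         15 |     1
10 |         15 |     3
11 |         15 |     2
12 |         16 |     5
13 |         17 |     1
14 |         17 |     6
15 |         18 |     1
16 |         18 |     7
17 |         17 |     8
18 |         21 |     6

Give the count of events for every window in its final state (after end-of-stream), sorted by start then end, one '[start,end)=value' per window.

i=0 t=1 v=2: → [1,4); WM=−∞
i=1 t=1 v=3: → [1,4); WM=−∞
i=2 t=5 v=9: → [5,8); WM=5
i=3 t=6 v=5: → [5,9); WM=5
i=4 t=7 v=3: → [5,10); WM=5
i=5 t=7 v=7: → [5,10); WM=7
i=6 t=10 v=1: → [10,13); WM=7
i=7 t=10 v=2: → [10,13); WM=7
i=8 t=13 v=9: → [13,16); WM=13
i=9 t=15 v=1: → [13,18); WM=13
i=10 t=15 v=3: → [13,18); WM=13
i=11 t=15 v=2: → [13,18); WM=15
i=12 t=16 v=5: → [13,19); WM=15
i=13 t=17 v=1: → [13,20); WM=15
i=14 t=17 v=6: → [13,20); WM=17
i=15 t=18 v=1: → [13,21); WM=17
i=16 t=18 v=7: → [13,21); WM=17
i=17 t=17 v=8: → [13,21); WM=18
i=18 t=21 v=6: → [21,24); WM=18

[1,4)=2 [5,10)=4 [10,13)=2 [13,21)=10 [21,24)=1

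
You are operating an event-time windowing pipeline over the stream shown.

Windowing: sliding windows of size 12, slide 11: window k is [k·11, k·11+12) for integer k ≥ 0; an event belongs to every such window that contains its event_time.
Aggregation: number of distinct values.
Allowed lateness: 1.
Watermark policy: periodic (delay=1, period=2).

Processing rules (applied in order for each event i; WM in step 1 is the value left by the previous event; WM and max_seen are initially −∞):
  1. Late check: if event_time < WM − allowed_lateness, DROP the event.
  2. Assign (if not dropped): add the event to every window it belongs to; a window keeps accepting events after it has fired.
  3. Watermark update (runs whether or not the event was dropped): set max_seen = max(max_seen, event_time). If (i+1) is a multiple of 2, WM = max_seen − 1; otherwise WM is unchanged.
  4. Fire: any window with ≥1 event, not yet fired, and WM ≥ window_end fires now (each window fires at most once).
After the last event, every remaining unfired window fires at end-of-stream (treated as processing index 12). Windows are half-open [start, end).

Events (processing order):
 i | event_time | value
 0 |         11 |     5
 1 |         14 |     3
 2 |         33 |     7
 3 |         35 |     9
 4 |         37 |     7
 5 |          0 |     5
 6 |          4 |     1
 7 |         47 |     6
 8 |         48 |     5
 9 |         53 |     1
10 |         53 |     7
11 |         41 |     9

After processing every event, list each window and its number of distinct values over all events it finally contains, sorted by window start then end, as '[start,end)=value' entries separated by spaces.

[0,12)=1 [11,23)=2 [22,34)=1 [33,45)=2 [44,56)=4

i=0 t=11 v=5: → [11,23),[0,12); WM=−∞
i=1 t=14 v=3: → [11,23); WM=13; [0,12) fires=1
i=2 t=33 v=7: → [33,45),[22,34); WM=13
i=3 t=35 v=9: → [33,45); WM=34; [11,23) fires=2 [22,34) fires=1
i=4 t=37 v=7: → [33,45); WM=34
i=5 t=0 v=5: DROP (t<34-1); WM=36
i=6 t=4 v=1: DROP (t<36-1); WM=36
i=7 t=47 v=6: → [44,56); WM=46; [33,45) fires=2
i=8 t=48 v=5: → [44,56); WM=46
i=9 t=53 v=1: → [44,56); WM=52
i=10 t=53 v=7: → [44,56); WM=52
i=11 t=41 v=9: DROP (t<52-1); WM=52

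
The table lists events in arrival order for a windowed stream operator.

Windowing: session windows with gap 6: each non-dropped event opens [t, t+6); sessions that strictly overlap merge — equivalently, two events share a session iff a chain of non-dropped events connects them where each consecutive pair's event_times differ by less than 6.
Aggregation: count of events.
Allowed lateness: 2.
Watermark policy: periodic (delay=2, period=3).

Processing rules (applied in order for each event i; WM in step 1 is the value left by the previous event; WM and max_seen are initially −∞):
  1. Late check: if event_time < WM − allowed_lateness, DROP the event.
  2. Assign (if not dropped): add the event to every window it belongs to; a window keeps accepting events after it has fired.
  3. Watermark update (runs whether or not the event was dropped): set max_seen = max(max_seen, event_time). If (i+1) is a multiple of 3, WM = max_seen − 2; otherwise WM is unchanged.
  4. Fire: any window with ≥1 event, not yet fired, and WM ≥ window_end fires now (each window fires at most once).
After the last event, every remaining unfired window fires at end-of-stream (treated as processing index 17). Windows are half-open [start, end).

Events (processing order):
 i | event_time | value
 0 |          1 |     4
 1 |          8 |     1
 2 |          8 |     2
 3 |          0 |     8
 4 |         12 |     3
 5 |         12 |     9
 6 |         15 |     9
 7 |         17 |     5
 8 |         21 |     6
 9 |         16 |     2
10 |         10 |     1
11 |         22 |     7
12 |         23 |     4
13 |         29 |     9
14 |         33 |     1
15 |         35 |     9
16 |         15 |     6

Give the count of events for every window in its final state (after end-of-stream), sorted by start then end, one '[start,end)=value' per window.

i=0 t=1 v=4: → [1,7); WM=−∞
i=1 t=8 v=1: → [8,14); WM=−∞
i=2 t=8 v=2: → [8,14); WM=6
i=3 t=0 v=8: DROP (t<6-2); WM=6
i=4 t=12 v=3: → [8,18); WM=6
i=5 t=12 v=9: → [8,18); WM=10
i=6 t=15 v=9: → [8,21); WM=10
i=7 t=17 v=5: → [8,23); WM=10
i=8 t=21 v=6: → [8,27); WM=19
i=9 t=16 v=2: DROP (t<19-2); WM=19
i=10 t=10 v=1: DROP (t<19-2); WM=19
i=11 t=22 v=7: → [8,28); WM=20
i=12 t=23 v=4: → [8,29); WM=20
i=13 t=29 v=9: → [29,35); WM=20
i=14 t=33 v=1: → [29,39); WM=31
i=15 t=35 v=9: → [29,41); WM=31
i=16 t=15 v=6: DROP (t<31-2); WM=31

[1,7)=1 [8,29)=9 [29,41)=3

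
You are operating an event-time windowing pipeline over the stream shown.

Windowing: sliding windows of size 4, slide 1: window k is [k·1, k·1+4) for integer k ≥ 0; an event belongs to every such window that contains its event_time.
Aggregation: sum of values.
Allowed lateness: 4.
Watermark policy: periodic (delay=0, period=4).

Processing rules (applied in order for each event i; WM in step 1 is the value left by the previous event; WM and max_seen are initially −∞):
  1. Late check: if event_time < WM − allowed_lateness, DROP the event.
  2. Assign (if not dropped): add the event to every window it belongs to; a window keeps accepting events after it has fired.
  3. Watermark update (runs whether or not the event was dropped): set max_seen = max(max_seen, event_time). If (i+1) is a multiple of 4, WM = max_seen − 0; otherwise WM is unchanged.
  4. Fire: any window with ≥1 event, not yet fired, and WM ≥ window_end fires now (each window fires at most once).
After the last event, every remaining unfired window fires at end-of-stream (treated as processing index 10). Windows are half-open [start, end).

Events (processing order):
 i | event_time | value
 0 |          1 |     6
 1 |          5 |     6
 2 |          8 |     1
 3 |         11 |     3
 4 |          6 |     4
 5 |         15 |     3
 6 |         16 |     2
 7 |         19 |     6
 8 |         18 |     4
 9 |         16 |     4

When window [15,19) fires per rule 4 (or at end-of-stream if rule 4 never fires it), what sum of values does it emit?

5

i=0 t=1 v=6: → [1,5),[0,4); WM=−∞
i=1 t=5 v=6: → [5,9),[4,8),[3,7),[2,6); WM=−∞
i=2 t=8 v=1: → [8,12),[7,11),[6,10),[5,9); WM=−∞
i=3 t=11 v=3: → [11,15),[10,14),[9,13),[8,12); WM=11; [0,4) fires=6 [1,5) fires=6 [2,6) fires=6 [3,7) fires=6 [4,8) fires=6 [5,9) fires=7 [6,10) fires=1 [7,11) fires=1
i=4 t=6 v=4: DROP (t<11-4); WM=11
i=5 t=15 v=3: → [15,19),[14,18),[13,17),[12,16); WM=11
i=6 t=16 v=2: → [16,20),[15,19),[14,18),[13,17); WM=11
i=7 t=19 v=6: → [19,23),[18,22),[17,21),[16,20); WM=19; [8,12) fires=4 [9,13) fires=3 [10,14) fires=3 [11,15) fires=3 [12,16) fires=3 [13,17) fires=5 [14,18) fires=5 [15,19) fires=5
i=8 t=18 v=4: → [18,22),[17,21),[16,20),[15,19); WM=19
i=9 t=16 v=4: → [16,20),[15,19),[14,18),[13,17); WM=19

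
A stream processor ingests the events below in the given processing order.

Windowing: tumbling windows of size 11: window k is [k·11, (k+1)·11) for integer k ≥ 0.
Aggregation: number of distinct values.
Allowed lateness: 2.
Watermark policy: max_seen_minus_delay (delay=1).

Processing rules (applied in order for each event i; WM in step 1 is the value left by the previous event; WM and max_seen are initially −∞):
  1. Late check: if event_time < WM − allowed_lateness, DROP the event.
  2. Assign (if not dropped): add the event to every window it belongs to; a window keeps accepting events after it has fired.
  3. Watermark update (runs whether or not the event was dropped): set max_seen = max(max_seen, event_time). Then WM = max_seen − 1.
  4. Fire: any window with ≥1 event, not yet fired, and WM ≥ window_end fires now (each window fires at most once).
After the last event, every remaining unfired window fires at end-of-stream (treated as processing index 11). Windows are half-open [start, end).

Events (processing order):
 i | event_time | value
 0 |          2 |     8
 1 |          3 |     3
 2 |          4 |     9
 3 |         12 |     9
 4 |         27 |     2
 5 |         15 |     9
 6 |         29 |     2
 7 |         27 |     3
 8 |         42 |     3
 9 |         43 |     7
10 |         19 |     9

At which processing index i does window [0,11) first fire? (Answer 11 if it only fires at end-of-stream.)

3

i=0 t=2 v=8: → [0,11); WM=1
i=1 t=3 v=3: → [0,11); WM=2
i=2 t=4 v=9: → [0,11); WM=3
i=3 t=12 v=9: → [11,22); WM=11; [0,11) fires=3
i=4 t=27 v=2: → [22,33); WM=26; [11,22) fires=1
i=5 t=15 v=9: DROP (t<26-2); WM=26
i=6 t=29 v=2: → [22,33); WM=28
i=7 t=27 v=3: → [22,33); WM=28
i=8 t=42 v=3: → [33,44); WM=41; [22,33) fires=2
i=9 t=43 v=7: → [33,44); WM=42
i=10 t=19 v=9: DROP (t<42-2); WM=42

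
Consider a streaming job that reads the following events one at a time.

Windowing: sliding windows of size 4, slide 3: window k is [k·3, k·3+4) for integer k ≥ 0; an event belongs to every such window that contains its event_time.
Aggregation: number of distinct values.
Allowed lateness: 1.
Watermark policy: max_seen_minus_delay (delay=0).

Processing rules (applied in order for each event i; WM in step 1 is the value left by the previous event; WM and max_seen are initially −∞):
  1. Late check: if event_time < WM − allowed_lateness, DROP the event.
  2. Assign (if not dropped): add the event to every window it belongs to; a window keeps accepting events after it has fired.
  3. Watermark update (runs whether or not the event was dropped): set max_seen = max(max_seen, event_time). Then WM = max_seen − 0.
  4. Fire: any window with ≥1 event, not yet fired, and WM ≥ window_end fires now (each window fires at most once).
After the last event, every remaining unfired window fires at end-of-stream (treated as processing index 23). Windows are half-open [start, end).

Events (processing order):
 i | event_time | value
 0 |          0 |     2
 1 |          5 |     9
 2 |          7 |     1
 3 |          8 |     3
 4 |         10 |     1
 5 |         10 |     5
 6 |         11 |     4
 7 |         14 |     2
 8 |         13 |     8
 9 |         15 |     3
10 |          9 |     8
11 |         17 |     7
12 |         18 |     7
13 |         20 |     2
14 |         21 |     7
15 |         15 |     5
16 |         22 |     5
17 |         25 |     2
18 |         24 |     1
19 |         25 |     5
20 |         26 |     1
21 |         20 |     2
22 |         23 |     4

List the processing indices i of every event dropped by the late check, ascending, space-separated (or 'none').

10 15 21 22

i=0 t=0 v=2: → [0,4); WM=0
i=1 t=5 v=9: → [3,7); WM=5; [0,4) fires=1
i=2 t=7 v=1: → [6,10); WM=7; [3,7) fires=1
i=3 t=8 v=3: → [6,10); WM=8
i=4 t=10 v=1: → [9,13); WM=10; [6,10) fires=2
i=5 t=10 v=5: → [9,13); WM=10
i=6 t=11 v=4: → [9,13); WM=11
i=7 t=14 v=2: → [12,16); WM=14; [9,13) fires=3
i=8 t=13 v=8: → [12,16); WM=14
i=9 t=15 v=3: → [15,19),[12,16); WM=15
i=10 t=9 v=8: DROP (t<15-1); WM=15
i=11 t=17 v=7: → [15,19); WM=17; [12,16) fires=3
i=12 t=18 v=7: → [18,22),[15,19); WM=18
i=13 t=20 v=2: → [18,22); WM=20; [15,19) fires=2
i=14 t=21 v=7: → [21,25),[18,22); WM=21
i=15 t=15 v=5: DROP (t<21-1); WM=21
i=16 t=22 v=5: → [21,25); WM=22; [18,22) fires=2
i=17 t=25 v=2: → [24,28); WM=25; [21,25) fires=2
i=18 t=24 v=1: → [24,28),[21,25); WM=25
i=19 t=25 v=5: → [24,28); WM=25
i=20 t=26 v=1: → [24,28); WM=26
i=21 t=20 v=2: DROP (t<26-1); WM=26
i=22 t=23 v=4: DROP (t<26-1); WM=26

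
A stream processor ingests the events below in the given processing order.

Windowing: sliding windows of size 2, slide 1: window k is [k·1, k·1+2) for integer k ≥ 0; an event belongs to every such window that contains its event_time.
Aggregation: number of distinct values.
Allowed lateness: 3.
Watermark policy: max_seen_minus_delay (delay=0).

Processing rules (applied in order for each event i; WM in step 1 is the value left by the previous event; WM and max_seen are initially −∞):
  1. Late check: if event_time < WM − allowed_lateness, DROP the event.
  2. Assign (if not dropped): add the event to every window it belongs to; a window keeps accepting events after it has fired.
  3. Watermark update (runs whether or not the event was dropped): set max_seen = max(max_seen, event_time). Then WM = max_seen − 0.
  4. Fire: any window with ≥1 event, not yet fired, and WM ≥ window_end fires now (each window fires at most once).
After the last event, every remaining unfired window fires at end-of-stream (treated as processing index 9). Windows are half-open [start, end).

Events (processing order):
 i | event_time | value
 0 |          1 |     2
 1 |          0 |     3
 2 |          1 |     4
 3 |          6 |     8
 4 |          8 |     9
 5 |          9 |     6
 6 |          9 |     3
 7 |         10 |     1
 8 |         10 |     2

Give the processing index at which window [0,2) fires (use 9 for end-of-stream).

i=0 t=1 v=2: → [1,3),[0,2); WM=1
i=1 t=0 v=3: → [0,2); WM=1
i=2 t=1 v=4: → [1,3),[0,2); WM=1
i=3 t=6 v=8: → [6,8),[5,7); WM=6; [0,2) fires=3 [1,3) fires=2
i=4 t=8 v=9: → [8,10),[7,9); WM=8; [5,7) fires=1 [6,8) fires=1
i=5 t=9 v=6: → [9,11),[8,10); WM=9; [7,9) fires=1
i=6 t=9 v=3: → [9,11),[8,10); WM=9
i=7 t=10 v=1: → [10,12),[9,11); WM=10; [8,10) fires=3
i=8 t=10 v=2: → [10,12),[9,11); WM=10

3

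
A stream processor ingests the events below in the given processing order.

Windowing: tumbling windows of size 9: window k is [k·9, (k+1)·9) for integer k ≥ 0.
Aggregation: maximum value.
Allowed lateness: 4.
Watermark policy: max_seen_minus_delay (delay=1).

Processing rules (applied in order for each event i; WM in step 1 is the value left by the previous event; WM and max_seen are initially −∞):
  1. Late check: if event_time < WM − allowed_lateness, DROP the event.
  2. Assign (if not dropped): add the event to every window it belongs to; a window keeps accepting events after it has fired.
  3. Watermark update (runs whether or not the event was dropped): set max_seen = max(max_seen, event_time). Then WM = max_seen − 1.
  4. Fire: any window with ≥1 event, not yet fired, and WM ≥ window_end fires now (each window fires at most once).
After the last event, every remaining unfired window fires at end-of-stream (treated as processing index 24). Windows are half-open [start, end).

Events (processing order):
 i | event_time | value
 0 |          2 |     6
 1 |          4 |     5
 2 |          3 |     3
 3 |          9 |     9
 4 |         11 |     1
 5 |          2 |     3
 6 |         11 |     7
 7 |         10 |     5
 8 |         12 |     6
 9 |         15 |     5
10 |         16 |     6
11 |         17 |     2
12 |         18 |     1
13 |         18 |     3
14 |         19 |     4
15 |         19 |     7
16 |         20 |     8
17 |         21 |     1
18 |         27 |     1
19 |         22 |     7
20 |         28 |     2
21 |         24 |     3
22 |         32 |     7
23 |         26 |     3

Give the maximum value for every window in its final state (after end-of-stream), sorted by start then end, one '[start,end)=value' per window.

[0,9)=6 [9,18)=9 [18,27)=8 [27,36)=7

i=0 t=2 v=6: → [0,9); WM=1
i=1 t=4 v=5: → [0,9); WM=3
i=2 t=3 v=3: → [0,9); WM=3
i=3 t=9 v=9: → [9,18); WM=8
i=4 t=11 v=1: → [9,18); WM=10; [0,9) fires=6
i=5 t=2 v=3: DROP (t<10-4); WM=10
i=6 t=11 v=7: → [9,18); WM=10
i=7 t=10 v=5: → [9,18); WM=10
i=8 t=12 v=6: → [9,18); WM=11
i=9 t=15 v=5: → [9,18); WM=14
i=10 t=16 v=6: → [9,18); WM=15
i=11 t=17 v=2: → [9,18); WM=16
i=12 t=18 v=1: → [18,27); WM=17
i=13 t=18 v=3: → [18,27); WM=17
i=14 t=19 v=4: → [18,27); WM=18; [9,18) fires=9
i=15 t=19 v=7: → [18,27); WM=18
i=16 t=20 v=8: → [18,27); WM=19
i=17 t=21 v=1: → [18,27); WM=20
i=18 t=27 v=1: → [27,36); WM=26
i=19 t=22 v=7: → [18,27); WM=26
i=20 t=28 v=2: → [27,36); WM=27; [18,27) fires=8
i=21 t=24 v=3: → [18,27); WM=27
i=22 t=32 v=7: → [27,36); WM=31
i=23 t=26 v=3: DROP (t<31-4); WM=31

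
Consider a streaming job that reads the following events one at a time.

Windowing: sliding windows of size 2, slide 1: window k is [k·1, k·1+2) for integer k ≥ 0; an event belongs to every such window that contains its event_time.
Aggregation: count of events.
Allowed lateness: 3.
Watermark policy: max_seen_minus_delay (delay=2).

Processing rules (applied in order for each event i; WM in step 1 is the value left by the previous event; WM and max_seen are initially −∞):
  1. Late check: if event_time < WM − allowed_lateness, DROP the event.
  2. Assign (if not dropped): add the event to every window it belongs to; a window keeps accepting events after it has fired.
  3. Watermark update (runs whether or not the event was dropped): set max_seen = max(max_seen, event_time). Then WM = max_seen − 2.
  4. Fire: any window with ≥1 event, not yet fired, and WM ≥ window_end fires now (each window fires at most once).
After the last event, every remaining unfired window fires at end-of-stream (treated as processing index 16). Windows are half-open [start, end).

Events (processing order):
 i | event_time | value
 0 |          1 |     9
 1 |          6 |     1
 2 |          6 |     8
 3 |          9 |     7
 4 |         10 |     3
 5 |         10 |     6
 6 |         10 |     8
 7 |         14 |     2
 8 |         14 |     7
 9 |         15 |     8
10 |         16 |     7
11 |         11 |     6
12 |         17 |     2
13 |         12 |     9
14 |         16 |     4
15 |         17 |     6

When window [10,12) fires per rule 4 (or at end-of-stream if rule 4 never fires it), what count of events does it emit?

3

i=0 t=1 v=9: → [1,3),[0,2); WM=-1
i=1 t=6 v=1: → [6,8),[5,7); WM=4; [0,2) fires=1 [1,3) fires=1
i=2 t=6 v=8: → [6,8),[5,7); WM=4
i=3 t=9 v=7: → [9,11),[8,10); WM=7; [5,7) fires=2
i=4 t=10 v=3: → [10,12),[9,11); WM=8; [6,8) fires=2
i=5 t=10 v=6: → [10,12),[9,11); WM=8
i=6 t=10 v=8: → [10,12),[9,11); WM=8
i=7 t=14 v=2: → [14,16),[13,15); WM=12; [8,10) fires=1 [9,11) fires=4 [10,12) fires=3
i=8 t=14 v=7: → [14,16),[13,15); WM=12
i=9 t=15 v=8: → [15,17),[14,16); WM=13
i=10 t=16 v=7: → [16,18),[15,17); WM=14
i=11 t=11 v=6: → [11,13),[10,12); WM=14; [11,13) fires=1
i=12 t=17 v=2: → [17,19),[16,18); WM=15; [13,15) fires=2
i=13 t=12 v=9: → [12,14),[11,13); WM=15; [12,14) fires=1
i=14 t=16 v=4: → [16,18),[15,17); WM=15
i=15 t=17 v=6: → [17,19),[16,18); WM=15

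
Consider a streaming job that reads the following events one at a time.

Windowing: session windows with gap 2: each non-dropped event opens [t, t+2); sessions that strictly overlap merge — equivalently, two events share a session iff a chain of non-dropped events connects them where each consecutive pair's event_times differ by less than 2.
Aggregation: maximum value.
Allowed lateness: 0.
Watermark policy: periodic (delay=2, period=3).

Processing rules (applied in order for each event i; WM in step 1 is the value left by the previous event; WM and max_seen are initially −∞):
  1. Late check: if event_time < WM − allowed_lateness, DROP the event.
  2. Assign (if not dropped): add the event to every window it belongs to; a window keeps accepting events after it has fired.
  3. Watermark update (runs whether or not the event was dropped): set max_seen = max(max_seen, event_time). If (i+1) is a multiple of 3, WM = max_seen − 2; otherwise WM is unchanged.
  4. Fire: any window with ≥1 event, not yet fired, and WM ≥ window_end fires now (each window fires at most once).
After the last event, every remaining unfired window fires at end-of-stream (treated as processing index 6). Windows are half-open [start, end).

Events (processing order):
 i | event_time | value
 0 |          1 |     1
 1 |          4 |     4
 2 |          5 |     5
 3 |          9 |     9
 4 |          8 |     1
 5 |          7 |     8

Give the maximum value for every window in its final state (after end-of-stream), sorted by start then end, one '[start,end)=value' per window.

[1,3)=1 [4,7)=5 [7,11)=9

i=0 t=1 v=1: → [1,3); WM=−∞
i=1 t=4 v=4: → [4,6); WM=−∞
i=2 t=5 v=5: → [4,7); WM=3
i=3 t=9 v=9: → [9,11); WM=3
i=4 t=8 v=1: → [8,11); WM=3
i=5 t=7 v=8: → [7,11); WM=7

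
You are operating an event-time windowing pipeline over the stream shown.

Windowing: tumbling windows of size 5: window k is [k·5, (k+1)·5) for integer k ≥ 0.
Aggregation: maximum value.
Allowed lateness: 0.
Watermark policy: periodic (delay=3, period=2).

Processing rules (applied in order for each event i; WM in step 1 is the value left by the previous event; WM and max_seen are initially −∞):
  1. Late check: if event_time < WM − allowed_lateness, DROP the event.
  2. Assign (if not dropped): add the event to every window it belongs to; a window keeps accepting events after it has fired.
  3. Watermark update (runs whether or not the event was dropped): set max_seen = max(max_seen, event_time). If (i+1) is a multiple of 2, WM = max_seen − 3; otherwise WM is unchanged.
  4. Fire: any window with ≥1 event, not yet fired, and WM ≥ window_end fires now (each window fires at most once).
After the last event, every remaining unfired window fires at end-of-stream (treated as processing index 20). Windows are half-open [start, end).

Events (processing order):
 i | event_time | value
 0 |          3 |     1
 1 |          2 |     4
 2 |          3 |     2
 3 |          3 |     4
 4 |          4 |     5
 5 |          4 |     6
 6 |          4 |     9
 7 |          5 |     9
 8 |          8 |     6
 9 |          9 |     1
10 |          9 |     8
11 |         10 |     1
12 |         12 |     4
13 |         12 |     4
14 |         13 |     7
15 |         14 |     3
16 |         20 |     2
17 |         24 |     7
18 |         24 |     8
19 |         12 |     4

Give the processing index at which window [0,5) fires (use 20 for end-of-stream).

i=0 t=3 v=1: → [0,5); WM=−∞
i=1 t=2 v=4: → [0,5); WM=0
i=2 t=3 v=2: → [0,5); WM=0
i=3 t=3 v=4: → [0,5); WM=0
i=4 t=4 v=5: → [0,5); WM=0
i=5 t=4 v=6: → [0,5); WM=1
i=6 t=4 v=9: → [0,5); WM=1
i=7 t=5 v=9: → [5,10); WM=2
i=8 t=8 v=6: → [5,10); WM=2
i=9 t=9 v=1: → [5,10); WM=6; [0,5) fires=9
i=10 t=9 v=8: → [5,10); WM=6
i=11 t=10 v=1: → [10,15); WM=7
i=12 t=12 v=4: → [10,15); WM=7
i=13 t=12 v=4: → [10,15); WM=9
i=14 t=13 v=7: → [10,15); WM=9
i=15 t=14 v=3: → [10,15); WM=11; [5,10) fires=9
i=16 t=20 v=2: → [20,25); WM=11
i=17 t=24 v=7: → [20,25); WM=21; [10,15) fires=7
i=18 t=24 v=8: → [20,25); WM=21
i=19 t=12 v=4: DROP (t<21-0); WM=21

9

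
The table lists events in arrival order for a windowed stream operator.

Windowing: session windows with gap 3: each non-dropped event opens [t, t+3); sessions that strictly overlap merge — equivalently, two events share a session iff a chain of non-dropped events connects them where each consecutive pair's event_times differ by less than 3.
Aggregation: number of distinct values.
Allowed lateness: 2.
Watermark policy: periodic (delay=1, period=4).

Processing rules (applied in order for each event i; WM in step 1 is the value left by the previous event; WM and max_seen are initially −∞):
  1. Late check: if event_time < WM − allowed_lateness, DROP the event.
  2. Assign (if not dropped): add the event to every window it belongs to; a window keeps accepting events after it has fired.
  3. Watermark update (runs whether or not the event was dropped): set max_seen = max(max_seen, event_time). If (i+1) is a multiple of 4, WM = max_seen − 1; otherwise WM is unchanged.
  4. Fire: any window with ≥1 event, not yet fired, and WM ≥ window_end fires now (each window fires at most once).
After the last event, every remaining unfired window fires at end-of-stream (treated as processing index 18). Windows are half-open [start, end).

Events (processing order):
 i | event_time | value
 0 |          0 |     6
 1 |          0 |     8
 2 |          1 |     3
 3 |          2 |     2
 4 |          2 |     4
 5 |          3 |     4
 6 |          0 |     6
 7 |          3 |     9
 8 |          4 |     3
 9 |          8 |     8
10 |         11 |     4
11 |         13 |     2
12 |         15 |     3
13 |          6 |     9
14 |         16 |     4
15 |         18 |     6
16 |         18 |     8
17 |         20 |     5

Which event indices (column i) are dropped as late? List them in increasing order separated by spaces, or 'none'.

13

i=0 t=0 v=6: → [0,3); WM=−∞
i=1 t=0 v=8: → [0,3); WM=−∞
i=2 t=1 v=3: → [0,4); WM=−∞
i=3 t=2 v=2: → [0,5); WM=1
i=4 t=2 v=4: → [0,5); WM=1
i=5 t=3 v=4: → [0,6); WM=1
i=6 t=0 v=6: → [0,6); WM=1
i=7 t=3 v=9: → [0,6); WM=2
i=8 t=4 v=3: → [0,7); WM=2
i=9 t=8 v=8: → [8,11); WM=2
i=10 t=11 v=4: → [11,14); WM=2
i=11 t=13 v=2: → [11,16); WM=12
i=12 t=15 v=3: → [11,18); WM=12
i=13 t=6 v=9: DROP (t<12-2); WM=12
i=14 t=16 v=4: → [11,19); WM=12
i=15 t=18 v=6: → [11,21); WM=17
i=16 t=18 v=8: → [11,21); WM=17
i=17 t=20 v=5: → [11,23); WM=17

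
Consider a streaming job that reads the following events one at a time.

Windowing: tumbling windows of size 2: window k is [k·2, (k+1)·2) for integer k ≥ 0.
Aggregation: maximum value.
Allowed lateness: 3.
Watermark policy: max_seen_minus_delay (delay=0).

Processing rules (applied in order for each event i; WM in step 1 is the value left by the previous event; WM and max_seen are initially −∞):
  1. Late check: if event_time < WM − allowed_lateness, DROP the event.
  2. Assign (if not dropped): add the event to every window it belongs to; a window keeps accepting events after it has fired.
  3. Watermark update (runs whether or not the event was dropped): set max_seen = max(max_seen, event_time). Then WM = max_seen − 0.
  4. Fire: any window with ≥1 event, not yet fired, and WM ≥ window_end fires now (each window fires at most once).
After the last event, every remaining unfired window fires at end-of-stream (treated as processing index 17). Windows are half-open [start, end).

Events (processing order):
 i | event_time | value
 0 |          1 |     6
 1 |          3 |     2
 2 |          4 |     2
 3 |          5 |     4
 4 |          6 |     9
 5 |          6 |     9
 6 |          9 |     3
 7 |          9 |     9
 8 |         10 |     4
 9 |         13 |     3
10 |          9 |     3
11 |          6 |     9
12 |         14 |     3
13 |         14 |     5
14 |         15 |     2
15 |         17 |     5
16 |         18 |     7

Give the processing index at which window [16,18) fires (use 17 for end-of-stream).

i=0 t=1 v=6: → [0,2); WM=1
i=1 t=3 v=2: → [2,4); WM=3; [0,2) fires=6
i=2 t=4 v=2: → [4,6); WM=4; [2,4) fires=2
i=3 t=5 v=4: → [4,6); WM=5
i=4 t=6 v=9: → [6,8); WM=6; [4,6) fires=4
i=5 t=6 v=9: → [6,8); WM=6
i=6 t=9 v=3: → [8,10); WM=9; [6,8) fires=9
i=7 t=9 v=9: → [8,10); WM=9
i=8 t=10 v=4: → [10,12); WM=10; [8,10) fires=9
i=9 t=13 v=3: → [12,14); WM=13; [10,12) fires=4
i=10 t=9 v=3: DROP (t<13-3); WM=13
i=11 t=6 v=9: DROP (t<13-3); WM=13
i=12 t=14 v=3: → [14,16); WM=14; [12,14) fires=3
i=13 t=14 v=5: → [14,16); WM=14
i=14 t=15 v=2: → [14,16); WM=15
i=15 t=17 v=5: → [16,18); WM=17; [14,16) fires=5
i=16 t=18 v=7: → [18,20); WM=18; [16,18) fires=5

16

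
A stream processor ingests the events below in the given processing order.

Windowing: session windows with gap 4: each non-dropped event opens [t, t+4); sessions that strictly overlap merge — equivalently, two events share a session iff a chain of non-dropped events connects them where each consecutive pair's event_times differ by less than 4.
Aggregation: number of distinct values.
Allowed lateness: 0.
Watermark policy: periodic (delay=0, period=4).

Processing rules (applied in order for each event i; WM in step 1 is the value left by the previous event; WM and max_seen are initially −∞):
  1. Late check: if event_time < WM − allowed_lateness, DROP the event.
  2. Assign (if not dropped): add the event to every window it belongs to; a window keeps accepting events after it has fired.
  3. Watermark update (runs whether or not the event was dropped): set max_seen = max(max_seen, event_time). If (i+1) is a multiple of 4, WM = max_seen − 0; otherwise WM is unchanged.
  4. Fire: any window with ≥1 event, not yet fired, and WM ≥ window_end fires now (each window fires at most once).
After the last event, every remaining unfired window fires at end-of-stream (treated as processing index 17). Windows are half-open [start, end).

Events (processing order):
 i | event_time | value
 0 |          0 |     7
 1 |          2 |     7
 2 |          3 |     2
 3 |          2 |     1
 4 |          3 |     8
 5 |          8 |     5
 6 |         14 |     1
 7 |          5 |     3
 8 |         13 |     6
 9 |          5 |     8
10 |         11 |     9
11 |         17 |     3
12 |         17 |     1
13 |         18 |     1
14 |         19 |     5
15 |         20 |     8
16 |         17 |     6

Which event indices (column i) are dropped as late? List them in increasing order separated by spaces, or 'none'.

i=0 t=0 v=7: → [0,4); WM=−∞
i=1 t=2 v=7: → [0,6); WM=−∞
i=2 t=3 v=2: → [0,7); WM=−∞
i=3 t=2 v=1: → [0,7); WM=3
i=4 t=3 v=8: → [0,7); WM=3
i=5 t=8 v=5: → [8,12); WM=3
i=6 t=14 v=1: → [14,18); WM=3
i=7 t=5 v=3: → [0,12); WM=14
i=8 t=13 v=6: DROP (t<14-0); WM=14
i=9 t=5 v=8: DROP (t<14-0); WM=14
i=10 t=11 v=9: DROP (t<14-0); WM=14
i=11 t=17 v=3: → [14,21); WM=17
i=12 t=17 v=1: → [14,21); WM=17
i=13 t=18 v=1: → [14,22); WM=17
i=14 t=19 v=5: → [14,23); WM=17
i=15 t=20 v=8: → [14,24); WM=20
i=16 t=17 v=6: DROP (t<20-0); WM=20

8 9 10 16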